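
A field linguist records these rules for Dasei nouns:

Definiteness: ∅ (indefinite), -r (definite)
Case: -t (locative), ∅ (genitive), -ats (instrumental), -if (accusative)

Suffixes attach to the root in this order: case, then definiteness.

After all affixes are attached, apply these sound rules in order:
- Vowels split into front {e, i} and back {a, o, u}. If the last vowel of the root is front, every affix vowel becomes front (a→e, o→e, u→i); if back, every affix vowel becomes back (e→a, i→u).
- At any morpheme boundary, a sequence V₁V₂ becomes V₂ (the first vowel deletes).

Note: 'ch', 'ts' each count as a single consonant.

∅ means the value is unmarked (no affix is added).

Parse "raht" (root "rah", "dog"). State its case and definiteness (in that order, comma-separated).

locative, indefinite

Segment: rah-t.
case: -t → locative.
definiteness: ∅ → indefinite.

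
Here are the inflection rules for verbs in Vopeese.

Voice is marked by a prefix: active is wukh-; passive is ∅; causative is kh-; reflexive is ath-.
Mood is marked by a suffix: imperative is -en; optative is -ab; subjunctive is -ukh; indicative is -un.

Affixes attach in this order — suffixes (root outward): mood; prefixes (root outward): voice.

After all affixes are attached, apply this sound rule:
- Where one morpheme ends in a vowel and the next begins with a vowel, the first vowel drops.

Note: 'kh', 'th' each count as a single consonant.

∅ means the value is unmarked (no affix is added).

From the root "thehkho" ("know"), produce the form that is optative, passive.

Attach mood optative -ab → thehkhoab.
voice = passive: zero marking, form stays thehkhoab.
Apply vowel deletion: thehkhoab → thehkhab.

thehkhab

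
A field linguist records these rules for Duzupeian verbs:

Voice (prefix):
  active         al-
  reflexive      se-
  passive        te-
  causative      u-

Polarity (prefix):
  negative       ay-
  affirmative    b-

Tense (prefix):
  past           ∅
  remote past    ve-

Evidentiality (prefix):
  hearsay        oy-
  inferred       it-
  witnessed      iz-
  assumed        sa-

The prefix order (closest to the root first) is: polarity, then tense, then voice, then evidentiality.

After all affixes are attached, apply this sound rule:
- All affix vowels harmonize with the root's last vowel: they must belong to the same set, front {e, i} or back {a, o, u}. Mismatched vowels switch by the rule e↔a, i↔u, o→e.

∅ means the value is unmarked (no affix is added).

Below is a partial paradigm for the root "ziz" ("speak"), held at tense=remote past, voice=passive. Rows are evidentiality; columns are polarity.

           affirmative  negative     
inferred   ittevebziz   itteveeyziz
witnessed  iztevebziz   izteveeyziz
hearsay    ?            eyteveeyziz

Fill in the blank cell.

eytevebziz

Attach polarity affirmative b- → bziz.
Attach tense remote past ve- → vebziz.
Attach voice passive te- → tevebziz.
Attach evidentiality hearsay oy- → oytevebziz.
Apply vowel harmony: oytevebziz → eytevebziz.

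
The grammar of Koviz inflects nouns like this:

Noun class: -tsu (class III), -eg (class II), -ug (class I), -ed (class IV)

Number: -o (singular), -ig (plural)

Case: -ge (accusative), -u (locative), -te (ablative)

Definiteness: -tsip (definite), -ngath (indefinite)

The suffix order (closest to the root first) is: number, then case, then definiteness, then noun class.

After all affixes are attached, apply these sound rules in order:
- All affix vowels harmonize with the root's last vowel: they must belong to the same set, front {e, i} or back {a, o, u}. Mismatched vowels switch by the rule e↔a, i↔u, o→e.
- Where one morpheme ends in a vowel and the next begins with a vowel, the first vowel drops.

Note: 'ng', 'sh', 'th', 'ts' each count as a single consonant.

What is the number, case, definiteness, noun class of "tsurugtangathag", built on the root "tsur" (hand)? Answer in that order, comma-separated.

Segment: tsur-ig-te-ngath-eg.
number: -ig → plural.
case: -te → ablative.
definiteness: -ngath → indefinite.
noun class: -eg → class II.

plural, ablative, indefinite, class II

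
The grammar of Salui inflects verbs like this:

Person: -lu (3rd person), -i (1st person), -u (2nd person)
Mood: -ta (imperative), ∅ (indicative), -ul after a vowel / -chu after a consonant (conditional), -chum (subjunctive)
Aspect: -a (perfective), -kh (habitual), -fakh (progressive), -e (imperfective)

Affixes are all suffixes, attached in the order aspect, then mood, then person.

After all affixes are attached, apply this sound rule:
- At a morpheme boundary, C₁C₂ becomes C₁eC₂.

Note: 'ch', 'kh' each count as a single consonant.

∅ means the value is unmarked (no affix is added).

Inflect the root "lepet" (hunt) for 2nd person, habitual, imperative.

lepetekhetau

Attach aspect habitual -kh → lepetkh.
Attach mood imperative -ta → lepetkhta.
Attach person 2nd person -u → lepetkhtau.
Apply epenthesis: lepetkhtau → lepetekhetau.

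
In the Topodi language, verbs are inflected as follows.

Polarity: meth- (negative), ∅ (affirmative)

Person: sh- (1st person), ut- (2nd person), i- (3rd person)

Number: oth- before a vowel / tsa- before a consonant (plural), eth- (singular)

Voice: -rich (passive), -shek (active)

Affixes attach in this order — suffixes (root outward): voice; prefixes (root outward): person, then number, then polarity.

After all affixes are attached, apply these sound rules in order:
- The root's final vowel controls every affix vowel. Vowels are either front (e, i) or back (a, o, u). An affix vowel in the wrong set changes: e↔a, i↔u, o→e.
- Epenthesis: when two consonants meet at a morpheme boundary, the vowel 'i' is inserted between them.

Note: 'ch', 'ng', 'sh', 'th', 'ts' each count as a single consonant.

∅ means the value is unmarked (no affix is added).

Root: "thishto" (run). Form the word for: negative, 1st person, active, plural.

Attach person 1st person sh- → shthishto.
Attach number plural tsa- (before consonant 'sh') → tsashthishto.
Attach voice active -shek → tsashthishtoshek.
Attach polarity negative meth- → methtsashthishtoshek.
Apply vowel harmony: methtsashthishtoshek → mathtsashthishtoshak.
Apply epenthesis: mathtsashthishtoshak → mathitsashithishtoshak.

mathitsashithishtoshak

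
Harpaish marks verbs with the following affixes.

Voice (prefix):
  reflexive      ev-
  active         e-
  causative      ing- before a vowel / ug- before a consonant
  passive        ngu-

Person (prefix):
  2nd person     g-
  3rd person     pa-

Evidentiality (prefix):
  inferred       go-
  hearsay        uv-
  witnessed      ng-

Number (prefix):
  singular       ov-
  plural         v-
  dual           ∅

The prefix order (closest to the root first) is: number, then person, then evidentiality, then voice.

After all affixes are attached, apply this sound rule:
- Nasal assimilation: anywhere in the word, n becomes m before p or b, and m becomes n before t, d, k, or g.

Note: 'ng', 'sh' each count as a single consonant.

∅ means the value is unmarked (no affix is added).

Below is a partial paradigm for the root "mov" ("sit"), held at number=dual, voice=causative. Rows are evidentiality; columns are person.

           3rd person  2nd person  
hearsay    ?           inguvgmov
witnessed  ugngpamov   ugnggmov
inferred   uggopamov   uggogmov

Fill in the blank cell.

inguvpamov

number = dual: zero marking, form stays mov.
Attach person 3rd person pa- → pamov.
Attach evidentiality hearsay uv- → uvpamov.
Attach voice causative ing- (before vowel 'u') → inguvpamov.
Nasal assimilation: no change.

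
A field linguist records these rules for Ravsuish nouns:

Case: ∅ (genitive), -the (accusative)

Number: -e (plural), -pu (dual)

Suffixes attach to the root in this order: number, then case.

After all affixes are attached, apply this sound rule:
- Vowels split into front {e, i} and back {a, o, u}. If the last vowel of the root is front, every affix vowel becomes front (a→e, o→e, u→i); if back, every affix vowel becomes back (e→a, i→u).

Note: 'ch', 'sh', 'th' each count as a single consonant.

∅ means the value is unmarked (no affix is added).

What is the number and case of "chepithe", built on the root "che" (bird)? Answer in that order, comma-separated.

Segment: che-pu-the.
number: -pu → dual.
case: -the → accusative.

dual, accusative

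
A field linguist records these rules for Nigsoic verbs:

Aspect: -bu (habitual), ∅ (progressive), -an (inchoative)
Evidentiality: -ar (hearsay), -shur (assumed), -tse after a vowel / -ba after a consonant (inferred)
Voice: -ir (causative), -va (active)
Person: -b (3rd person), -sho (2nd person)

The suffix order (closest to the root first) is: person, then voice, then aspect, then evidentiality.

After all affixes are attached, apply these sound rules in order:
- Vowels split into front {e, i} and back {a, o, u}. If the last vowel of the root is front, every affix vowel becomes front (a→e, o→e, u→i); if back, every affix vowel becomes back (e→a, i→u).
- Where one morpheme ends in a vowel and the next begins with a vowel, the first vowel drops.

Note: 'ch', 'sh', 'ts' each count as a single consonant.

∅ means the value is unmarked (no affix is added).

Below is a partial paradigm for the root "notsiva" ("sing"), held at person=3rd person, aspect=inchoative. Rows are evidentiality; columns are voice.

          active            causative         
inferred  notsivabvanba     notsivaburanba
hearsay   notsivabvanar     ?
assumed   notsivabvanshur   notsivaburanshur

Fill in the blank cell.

Attach person 3rd person -b → notsivab.
Attach voice causative -ir → notsivabir.
Attach aspect inchoative -an → notsivabiran.
Attach evidentiality hearsay -ar → notsivabiranar.
Apply vowel harmony: notsivabiranar → notsivaburanar.
Vowel deletion: no change.

notsivaburanar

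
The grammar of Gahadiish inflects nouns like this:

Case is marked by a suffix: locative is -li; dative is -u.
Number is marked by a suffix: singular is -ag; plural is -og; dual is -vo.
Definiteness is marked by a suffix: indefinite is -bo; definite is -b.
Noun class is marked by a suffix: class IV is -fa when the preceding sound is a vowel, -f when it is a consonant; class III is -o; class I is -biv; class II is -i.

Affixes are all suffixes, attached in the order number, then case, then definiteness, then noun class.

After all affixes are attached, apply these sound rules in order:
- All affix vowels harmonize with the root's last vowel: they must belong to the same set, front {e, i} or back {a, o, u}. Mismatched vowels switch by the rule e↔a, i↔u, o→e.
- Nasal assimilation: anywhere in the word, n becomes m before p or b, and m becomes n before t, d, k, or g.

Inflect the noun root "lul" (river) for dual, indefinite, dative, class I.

lulvoubobuv

Attach number dual -vo → lulvo.
Attach case dative -u → lulvou.
Attach definiteness indefinite -bo → lulvoubo.
Attach noun class class I -biv → lulvoubobiv.
Apply vowel harmony: lulvoubobiv → lulvoubobuv.
Nasal assimilation: no change.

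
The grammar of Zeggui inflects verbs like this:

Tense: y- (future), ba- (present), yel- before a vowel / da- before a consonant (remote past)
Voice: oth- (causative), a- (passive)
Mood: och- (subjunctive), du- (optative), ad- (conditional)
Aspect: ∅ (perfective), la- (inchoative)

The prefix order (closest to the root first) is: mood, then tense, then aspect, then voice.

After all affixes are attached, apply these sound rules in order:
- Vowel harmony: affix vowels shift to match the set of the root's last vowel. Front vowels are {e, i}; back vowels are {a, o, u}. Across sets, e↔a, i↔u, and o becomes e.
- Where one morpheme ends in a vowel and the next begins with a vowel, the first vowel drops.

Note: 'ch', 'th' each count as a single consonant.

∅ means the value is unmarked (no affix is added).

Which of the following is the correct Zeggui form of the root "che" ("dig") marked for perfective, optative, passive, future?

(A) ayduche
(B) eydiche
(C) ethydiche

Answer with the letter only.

Attach mood optative du- → duche.
Attach tense future y- → yduche.
aspect = perfective: zero marking, form stays yduche.
Attach voice passive a- → ayduche.
Apply vowel harmony: ayduche → eydiche.
Vowel deletion: no change.
So the correct form is eydiche, option (B).
(C) ethydiche is wrong: it uses causative instead of passive for voice.
(A) ayduche is wrong: it fails to apply the sound rule(s).

B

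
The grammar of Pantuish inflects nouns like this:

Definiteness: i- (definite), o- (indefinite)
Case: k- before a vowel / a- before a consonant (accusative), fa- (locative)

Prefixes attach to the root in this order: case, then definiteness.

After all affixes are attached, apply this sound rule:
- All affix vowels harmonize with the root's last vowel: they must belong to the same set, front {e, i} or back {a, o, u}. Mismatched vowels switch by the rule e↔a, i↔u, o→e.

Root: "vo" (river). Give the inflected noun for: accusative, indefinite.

Attach case accusative a- (before consonant 'v') → avo.
Attach definiteness indefinite o- → oavo.
Vowel harmony: no change.

oavo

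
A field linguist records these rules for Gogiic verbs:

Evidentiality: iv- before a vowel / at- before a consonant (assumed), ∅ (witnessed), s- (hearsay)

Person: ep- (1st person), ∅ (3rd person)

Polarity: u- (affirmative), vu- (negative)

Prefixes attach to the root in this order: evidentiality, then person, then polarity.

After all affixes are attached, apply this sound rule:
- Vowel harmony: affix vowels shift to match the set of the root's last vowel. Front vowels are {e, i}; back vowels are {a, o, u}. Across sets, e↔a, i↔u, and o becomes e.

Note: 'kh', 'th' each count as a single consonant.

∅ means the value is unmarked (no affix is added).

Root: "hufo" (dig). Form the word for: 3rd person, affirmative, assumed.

uathufo

Attach evidentiality assumed at- (before consonant 'h') → athufo.
person = 3rd person: zero marking, form stays athufo.
Attach polarity affirmative u- → uathufo.
Vowel harmony: no change.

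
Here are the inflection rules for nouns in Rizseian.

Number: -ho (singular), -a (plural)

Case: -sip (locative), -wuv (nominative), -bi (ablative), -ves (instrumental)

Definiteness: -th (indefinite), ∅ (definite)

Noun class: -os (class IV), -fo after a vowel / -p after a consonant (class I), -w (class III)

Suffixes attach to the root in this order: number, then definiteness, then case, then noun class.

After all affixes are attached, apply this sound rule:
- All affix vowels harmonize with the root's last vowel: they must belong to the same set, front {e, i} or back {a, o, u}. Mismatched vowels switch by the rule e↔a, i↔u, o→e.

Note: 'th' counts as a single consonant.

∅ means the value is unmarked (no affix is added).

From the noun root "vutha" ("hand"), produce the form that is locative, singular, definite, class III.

vuthahosupw

Attach number singular -ho → vuthaho.
definiteness = definite: zero marking, form stays vuthaho.
Attach case locative -sip → vuthahosip.
Attach noun class class III -w → vuthahosipw.
Apply vowel harmony: vuthahosipw → vuthahosupw.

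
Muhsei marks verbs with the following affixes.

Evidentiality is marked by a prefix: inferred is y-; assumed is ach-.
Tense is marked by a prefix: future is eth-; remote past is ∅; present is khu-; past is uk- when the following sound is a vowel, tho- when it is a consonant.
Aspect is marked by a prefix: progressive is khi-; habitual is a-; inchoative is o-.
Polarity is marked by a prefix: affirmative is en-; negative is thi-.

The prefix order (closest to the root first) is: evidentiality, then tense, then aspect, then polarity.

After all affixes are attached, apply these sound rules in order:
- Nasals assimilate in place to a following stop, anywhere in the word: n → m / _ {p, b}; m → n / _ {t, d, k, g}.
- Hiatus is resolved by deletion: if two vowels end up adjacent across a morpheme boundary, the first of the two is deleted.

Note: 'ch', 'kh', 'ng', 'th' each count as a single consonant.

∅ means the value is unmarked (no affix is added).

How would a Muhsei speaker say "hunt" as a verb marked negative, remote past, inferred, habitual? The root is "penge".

Attach evidentiality inferred y- → ypenge.
tense = remote past: zero marking, form stays ypenge.
Attach aspect habitual a- → aypenge.
Attach polarity negative thi- → thiaypenge.
Nasal assimilation: no change.
Apply vowel deletion: thiaypenge → thaypenge.

thaypenge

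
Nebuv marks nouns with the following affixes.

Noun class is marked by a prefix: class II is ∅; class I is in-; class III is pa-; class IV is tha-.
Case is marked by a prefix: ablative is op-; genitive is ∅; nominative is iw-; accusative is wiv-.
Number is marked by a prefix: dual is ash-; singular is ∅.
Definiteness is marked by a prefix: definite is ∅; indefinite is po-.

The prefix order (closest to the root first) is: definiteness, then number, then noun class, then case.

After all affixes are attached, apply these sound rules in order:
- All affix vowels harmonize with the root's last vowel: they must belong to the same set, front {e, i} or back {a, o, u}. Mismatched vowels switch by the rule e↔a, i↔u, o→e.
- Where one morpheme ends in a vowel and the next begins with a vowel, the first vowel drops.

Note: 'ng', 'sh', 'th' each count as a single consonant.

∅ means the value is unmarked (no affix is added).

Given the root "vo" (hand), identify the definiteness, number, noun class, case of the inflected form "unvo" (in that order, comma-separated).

Segment: in-vo.
definiteness: ∅ → definite.
number: ∅ → singular.
noun class: in- → class I.
case: ∅ → genitive.

definite, singular, class I, genitive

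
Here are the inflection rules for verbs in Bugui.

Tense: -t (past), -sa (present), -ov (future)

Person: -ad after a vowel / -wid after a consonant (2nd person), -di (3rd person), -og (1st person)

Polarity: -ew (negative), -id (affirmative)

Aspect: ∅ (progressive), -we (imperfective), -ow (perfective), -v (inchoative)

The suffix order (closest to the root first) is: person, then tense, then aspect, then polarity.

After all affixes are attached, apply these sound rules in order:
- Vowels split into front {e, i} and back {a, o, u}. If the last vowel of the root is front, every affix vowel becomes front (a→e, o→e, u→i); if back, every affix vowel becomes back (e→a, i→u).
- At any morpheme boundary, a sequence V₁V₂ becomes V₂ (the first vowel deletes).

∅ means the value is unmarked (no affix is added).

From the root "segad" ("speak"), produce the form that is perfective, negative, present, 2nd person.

segadwudsowaw

Attach person 2nd person -wid (after consonant 'd') → segadwid.
Attach tense present -sa → segadwidsa.
Attach aspect perfective -ow → segadwidsaow.
Attach polarity negative -ew → segadwidsaowew.
Apply vowel harmony: segadwidsaowew → segadwudsaowaw.
Apply vowel deletion: segadwudsaowaw → segadwudsowaw.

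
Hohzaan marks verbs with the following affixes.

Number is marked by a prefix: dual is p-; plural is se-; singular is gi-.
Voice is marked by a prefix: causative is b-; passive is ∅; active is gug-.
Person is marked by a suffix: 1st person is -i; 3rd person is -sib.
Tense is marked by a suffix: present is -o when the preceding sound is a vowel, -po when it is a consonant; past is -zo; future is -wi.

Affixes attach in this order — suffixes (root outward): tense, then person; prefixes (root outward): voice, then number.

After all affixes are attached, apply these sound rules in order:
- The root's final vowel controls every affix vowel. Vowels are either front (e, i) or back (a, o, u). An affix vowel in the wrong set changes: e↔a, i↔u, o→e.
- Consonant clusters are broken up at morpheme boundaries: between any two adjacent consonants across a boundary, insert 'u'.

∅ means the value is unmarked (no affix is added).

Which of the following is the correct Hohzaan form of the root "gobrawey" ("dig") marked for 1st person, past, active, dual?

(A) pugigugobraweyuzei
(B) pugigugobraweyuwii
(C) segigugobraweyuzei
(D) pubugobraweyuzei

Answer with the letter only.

Attach voice active gug- → guggobrawey.
Attach tense past -zo → guggobraweyzo.
Attach number dual p- → pguggobraweyzo.
Attach person 1st person -i → pguggobraweyzoi.
Apply vowel harmony: pguggobraweyzoi → pgiggobraweyzei.
Apply epenthesis: pgiggobraweyzei → pugigugobraweyuzei.
So the correct form is pugigugobraweyuzei, option (A).
(C) segigugobraweyuzei is wrong: it uses plural instead of dual for number.
(B) pugigugobraweyuwii is wrong: it uses future instead of past for tense.
(D) pubugobraweyuzei is wrong: it uses causative instead of active for voice.

A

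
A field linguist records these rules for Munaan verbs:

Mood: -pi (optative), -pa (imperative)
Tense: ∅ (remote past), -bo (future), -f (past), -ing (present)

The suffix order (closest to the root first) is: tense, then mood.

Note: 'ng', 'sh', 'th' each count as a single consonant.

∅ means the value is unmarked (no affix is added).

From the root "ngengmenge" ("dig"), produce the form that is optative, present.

ngengmengeingpi

Attach tense present -ing → ngengmengeing.
Attach mood optative -pi → ngengmengeingpi.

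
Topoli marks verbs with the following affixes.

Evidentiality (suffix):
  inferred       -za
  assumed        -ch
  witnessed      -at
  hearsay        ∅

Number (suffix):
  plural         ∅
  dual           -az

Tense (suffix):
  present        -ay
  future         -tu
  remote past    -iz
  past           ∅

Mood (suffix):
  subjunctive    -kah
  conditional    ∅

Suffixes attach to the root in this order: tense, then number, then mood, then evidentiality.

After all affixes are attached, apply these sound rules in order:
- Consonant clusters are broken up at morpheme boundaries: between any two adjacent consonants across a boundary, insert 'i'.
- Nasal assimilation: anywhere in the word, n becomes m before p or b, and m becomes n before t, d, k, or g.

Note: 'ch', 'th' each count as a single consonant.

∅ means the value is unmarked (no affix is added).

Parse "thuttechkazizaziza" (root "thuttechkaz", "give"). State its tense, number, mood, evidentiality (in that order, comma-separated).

Segment: thuttechkaz-iz-az-za.
tense: -iz → remote past.
number: -az → dual.
mood: ∅ → conditional.
evidentiality: -za → inferred.

remote past, dual, conditional, inferred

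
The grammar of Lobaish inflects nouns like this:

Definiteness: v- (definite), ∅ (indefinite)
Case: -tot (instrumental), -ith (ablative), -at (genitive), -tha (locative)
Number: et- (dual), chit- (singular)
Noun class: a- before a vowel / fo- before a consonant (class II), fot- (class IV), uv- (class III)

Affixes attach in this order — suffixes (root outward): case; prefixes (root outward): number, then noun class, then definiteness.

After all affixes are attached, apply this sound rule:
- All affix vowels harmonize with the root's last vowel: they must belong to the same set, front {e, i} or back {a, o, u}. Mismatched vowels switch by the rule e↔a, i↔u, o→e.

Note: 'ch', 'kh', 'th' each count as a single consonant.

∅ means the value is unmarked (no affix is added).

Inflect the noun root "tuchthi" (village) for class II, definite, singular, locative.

Attach number singular chit- → chittuchthi.
Attach noun class class II fo- (before consonant 'ch') → fochittuchthi.
Attach case locative -tha → fochittuchthitha.
Attach definiteness definite v- → vfochittuchthitha.
Apply vowel harmony: vfochittuchthitha → vfechittuchthithe.

vfechittuchthithe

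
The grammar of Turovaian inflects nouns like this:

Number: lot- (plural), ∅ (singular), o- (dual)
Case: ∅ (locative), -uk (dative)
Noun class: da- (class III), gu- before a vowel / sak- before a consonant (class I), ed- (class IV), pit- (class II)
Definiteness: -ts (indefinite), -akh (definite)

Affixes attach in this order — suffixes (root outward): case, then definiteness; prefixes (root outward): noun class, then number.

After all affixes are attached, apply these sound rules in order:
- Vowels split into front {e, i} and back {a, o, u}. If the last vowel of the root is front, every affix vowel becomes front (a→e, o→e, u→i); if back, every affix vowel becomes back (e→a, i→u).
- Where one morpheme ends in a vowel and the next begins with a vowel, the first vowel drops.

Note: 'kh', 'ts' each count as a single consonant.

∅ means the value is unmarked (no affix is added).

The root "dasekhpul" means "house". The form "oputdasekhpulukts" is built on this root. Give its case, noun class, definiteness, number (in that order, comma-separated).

dative, class II, indefinite, dual

Segment: o-pit-dasekhpul-uk-ts.
case: -uk → dative.
noun class: pit- → class II.
definiteness: -ts → indefinite.
number: o- → dual.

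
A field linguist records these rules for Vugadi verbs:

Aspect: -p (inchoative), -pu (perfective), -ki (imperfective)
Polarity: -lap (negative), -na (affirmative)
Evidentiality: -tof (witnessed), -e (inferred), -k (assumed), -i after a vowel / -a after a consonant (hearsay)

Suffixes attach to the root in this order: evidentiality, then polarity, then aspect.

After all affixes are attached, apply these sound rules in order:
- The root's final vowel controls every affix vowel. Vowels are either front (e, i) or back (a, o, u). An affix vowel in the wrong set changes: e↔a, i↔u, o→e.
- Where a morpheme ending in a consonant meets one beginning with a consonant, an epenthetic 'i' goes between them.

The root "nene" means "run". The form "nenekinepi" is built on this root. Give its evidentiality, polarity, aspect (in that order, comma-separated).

assumed, affirmative, perfective

Segment: nene-k-na-pu.
evidentiality: -k → assumed.
polarity: -na → affirmative.
aspect: -pu → perfective.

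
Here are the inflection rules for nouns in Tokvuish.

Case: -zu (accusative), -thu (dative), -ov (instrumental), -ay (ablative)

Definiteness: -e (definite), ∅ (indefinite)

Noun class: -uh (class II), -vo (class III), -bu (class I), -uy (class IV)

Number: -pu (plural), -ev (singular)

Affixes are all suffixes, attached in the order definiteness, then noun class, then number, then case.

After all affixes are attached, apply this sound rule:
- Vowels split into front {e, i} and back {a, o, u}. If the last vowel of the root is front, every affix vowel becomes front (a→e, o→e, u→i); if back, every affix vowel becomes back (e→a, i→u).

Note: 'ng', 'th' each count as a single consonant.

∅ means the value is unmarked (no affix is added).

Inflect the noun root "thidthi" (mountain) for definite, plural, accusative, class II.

thidthieihpizi

Attach definiteness definite -e → thidthie.
Attach noun class class II -uh → thidthieuh.
Attach number plural -pu → thidthieuhpu.
Attach case accusative -zu → thidthieuhpuzu.
Apply vowel harmony: thidthieuhpuzu → thidthieihpizi.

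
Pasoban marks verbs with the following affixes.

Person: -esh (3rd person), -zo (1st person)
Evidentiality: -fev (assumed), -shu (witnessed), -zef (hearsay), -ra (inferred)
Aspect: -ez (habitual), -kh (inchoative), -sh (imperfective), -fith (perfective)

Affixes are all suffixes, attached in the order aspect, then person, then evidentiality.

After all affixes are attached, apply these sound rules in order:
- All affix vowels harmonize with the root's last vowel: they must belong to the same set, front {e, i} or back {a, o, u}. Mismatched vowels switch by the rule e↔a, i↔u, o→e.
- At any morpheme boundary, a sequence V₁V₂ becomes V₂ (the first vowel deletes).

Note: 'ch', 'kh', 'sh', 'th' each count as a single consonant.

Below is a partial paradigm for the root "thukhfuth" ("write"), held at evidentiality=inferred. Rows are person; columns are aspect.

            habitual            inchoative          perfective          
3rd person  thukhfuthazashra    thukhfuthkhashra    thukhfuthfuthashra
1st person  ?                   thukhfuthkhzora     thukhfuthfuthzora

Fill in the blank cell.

Attach aspect habitual -ez → thukhfuthez.
Attach person 1st person -zo → thukhfuthezzo.
Attach evidentiality inferred -ra → thukhfuthezzora.
Apply vowel harmony: thukhfuthezzora → thukhfuthazzora.
Vowel deletion: no change.

thukhfuthazzora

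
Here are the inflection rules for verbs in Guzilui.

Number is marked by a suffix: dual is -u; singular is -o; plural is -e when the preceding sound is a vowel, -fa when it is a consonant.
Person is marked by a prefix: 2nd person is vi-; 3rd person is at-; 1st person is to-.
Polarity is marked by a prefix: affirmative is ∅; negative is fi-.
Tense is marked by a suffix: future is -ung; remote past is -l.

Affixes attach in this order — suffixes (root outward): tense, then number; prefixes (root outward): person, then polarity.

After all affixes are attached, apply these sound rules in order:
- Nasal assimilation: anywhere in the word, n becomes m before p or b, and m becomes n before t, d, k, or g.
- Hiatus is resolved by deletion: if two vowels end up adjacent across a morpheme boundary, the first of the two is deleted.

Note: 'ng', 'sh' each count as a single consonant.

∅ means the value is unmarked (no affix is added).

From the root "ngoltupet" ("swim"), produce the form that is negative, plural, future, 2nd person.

Attach person 2nd person vi- → vingoltupet.
Attach tense future -ung → vingoltupetung.
Attach number plural -fa (after consonant 'ng') → vingoltupetungfa.
Attach polarity negative fi- → fivingoltupetungfa.
Nasal assimilation: no change.
Vowel deletion: no change.

fivingoltupetungfa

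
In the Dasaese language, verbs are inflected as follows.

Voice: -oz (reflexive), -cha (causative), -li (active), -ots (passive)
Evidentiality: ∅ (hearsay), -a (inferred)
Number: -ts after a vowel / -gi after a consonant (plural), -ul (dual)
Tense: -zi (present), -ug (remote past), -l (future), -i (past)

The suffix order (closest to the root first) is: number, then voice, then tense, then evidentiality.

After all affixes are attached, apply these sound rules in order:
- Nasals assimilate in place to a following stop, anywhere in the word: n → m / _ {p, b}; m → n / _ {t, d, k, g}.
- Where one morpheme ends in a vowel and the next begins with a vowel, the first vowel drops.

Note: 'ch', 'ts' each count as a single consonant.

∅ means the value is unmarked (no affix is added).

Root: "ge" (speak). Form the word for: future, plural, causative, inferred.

Attach number plural -ts (after vowel 'e') → gets.
Attach voice causative -cha → getscha.
Attach tense future -l → getschal.
Attach evidentiality inferred -a → getschala.
Nasal assimilation: no change.
Vowel deletion: no change.

getschala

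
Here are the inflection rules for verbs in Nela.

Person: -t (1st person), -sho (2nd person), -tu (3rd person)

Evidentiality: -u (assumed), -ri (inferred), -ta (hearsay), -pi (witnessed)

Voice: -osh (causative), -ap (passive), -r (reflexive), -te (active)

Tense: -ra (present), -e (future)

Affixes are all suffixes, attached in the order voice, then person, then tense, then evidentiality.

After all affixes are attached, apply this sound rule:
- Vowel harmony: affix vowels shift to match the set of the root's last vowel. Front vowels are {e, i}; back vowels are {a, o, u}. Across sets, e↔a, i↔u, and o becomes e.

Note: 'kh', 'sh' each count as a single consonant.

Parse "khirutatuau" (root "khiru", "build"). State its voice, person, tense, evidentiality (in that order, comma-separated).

Segment: khiru-te-tu-e-u.
voice: -te → active.
person: -tu → 3rd person.
tense: -e → future.
evidentiality: -u → assumed.

active, 3rd person, future, assumed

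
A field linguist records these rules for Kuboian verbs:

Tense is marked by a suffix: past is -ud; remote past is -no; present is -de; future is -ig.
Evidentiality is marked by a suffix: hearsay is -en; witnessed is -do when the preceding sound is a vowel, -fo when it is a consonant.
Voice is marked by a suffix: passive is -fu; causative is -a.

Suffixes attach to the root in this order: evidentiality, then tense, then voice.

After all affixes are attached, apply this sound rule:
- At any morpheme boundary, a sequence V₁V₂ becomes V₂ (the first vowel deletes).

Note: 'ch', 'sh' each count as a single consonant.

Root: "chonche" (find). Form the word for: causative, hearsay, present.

chonchenda

Attach evidentiality hearsay -en → choncheen.
Attach tense present -de → choncheende.
Attach voice causative -a → choncheendea.
Apply vowel deletion: choncheendea → chonchenda.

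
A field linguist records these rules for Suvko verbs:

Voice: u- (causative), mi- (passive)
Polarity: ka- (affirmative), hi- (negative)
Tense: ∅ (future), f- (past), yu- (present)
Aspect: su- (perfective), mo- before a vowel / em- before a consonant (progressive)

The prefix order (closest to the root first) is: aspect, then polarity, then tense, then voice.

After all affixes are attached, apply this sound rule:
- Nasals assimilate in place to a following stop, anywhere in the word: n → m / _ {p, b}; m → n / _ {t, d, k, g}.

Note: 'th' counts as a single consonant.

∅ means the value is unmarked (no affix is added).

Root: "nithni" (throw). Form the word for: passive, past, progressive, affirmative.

mifkaemnithni

Attach aspect progressive em- (before consonant 'n') → emnithni.
Attach polarity affirmative ka- → kaemnithni.
Attach tense past f- → fkaemnithni.
Attach voice passive mi- → mifkaemnithni.
Nasal assimilation: no change.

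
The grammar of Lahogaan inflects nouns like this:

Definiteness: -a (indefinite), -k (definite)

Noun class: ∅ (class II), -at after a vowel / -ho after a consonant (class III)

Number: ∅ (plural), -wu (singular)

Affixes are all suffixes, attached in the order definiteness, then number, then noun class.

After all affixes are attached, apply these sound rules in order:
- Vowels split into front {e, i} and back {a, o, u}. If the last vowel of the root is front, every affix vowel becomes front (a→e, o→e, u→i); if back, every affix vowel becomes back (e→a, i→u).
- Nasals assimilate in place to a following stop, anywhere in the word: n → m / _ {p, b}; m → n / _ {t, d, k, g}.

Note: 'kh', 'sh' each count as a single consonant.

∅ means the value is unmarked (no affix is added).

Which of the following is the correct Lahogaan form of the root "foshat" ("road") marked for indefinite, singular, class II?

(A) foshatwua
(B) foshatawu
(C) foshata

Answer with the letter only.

Attach definiteness indefinite -a → foshata.
Attach number singular -wu → foshatawu.
noun class = class II: zero marking, form stays foshatawu.
Vowel harmony: no change.
Nasal assimilation: no change.
So the correct form is foshatawu, option (B).
(A) foshatwua is wrong: it has the affixes in the wrong order.
(C) foshata is wrong: it uses plural instead of singular for number.

B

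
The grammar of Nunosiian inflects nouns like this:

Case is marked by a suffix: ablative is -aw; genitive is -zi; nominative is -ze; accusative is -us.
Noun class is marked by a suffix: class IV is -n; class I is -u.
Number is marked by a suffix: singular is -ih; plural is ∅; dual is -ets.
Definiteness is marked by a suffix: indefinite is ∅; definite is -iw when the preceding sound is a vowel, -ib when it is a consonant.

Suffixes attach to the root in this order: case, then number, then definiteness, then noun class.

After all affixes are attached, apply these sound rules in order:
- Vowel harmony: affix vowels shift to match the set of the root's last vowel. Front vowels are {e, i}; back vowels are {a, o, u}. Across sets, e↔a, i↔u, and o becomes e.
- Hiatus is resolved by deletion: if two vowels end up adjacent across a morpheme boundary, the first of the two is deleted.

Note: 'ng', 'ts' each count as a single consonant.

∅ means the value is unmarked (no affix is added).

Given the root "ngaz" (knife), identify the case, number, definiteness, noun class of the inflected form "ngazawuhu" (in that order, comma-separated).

ablative, singular, indefinite, class I

Segment: ngaz-aw-ih-u.
case: -aw → ablative.
number: -ih → singular.
definiteness: ∅ → indefinite.
noun class: -u → class I.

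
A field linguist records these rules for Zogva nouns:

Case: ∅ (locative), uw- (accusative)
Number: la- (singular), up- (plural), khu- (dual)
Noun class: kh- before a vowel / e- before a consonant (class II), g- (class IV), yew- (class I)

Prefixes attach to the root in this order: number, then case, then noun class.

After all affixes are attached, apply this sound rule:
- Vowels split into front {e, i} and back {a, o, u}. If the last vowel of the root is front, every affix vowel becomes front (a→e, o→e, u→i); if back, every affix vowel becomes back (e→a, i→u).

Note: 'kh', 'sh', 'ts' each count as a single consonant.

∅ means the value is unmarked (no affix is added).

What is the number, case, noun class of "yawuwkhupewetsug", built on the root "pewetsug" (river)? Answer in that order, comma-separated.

dual, accusative, class I

Segment: yew-uw-khu-pewetsug.
number: khu- → dual.
case: uw- → accusative.
noun class: yew- → class I.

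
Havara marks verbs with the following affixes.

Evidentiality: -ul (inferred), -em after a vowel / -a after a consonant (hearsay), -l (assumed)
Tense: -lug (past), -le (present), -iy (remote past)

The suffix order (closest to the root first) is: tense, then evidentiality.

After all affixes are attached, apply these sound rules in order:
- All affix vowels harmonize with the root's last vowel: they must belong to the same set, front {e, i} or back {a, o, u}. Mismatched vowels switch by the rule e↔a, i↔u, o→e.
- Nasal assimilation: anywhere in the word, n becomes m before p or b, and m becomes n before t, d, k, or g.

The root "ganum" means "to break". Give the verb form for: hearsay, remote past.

Attach tense remote past -iy → ganumiy.
Attach evidentiality hearsay -a (after consonant 'y') → ganumiya.
Apply vowel harmony: ganumiya → ganumuya.
Nasal assimilation: no change.

ganumuya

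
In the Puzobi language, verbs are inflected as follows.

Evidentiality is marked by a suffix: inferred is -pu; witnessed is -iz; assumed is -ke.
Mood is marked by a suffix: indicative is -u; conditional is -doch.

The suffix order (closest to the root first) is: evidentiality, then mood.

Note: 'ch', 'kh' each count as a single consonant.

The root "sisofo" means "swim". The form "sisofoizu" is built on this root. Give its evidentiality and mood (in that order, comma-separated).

Segment: sisofo-iz-u.
evidentiality: -iz → witnessed.
mood: -u → indicative.

witnessed, indicative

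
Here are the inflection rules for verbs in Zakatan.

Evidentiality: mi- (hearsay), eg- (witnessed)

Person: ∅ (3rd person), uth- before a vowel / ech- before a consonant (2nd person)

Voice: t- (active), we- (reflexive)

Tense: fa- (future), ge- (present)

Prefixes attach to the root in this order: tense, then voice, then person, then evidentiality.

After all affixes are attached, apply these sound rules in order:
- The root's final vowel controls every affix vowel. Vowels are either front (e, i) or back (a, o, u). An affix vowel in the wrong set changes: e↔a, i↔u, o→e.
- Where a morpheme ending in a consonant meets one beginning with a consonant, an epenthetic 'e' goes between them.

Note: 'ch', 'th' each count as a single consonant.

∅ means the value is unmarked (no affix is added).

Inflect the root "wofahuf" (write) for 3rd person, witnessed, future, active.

agetefawofahuf

Attach tense future fa- → fawofahuf.
Attach voice active t- → tfawofahuf.
person = 3rd person: zero marking, form stays tfawofahuf.
Attach evidentiality witnessed eg- → egtfawofahuf.
Apply vowel harmony: egtfawofahuf → agtfawofahuf.
Apply epenthesis: agtfawofahuf → agetefawofahuf.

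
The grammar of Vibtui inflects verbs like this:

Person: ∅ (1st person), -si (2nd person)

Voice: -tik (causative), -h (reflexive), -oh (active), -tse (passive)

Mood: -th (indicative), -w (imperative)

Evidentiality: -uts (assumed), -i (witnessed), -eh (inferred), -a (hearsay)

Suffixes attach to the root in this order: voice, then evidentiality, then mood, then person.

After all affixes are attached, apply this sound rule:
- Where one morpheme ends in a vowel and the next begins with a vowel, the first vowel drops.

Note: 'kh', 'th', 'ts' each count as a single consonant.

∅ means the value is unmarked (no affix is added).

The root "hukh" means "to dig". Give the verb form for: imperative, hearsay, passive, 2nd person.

hukhtsawsi

Attach voice passive -tse → hukhtse.
Attach evidentiality hearsay -a → hukhtsea.
Attach mood imperative -w → hukhtseaw.
Attach person 2nd person -si → hukhtseawsi.
Apply vowel deletion: hukhtseawsi → hukhtsawsi.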